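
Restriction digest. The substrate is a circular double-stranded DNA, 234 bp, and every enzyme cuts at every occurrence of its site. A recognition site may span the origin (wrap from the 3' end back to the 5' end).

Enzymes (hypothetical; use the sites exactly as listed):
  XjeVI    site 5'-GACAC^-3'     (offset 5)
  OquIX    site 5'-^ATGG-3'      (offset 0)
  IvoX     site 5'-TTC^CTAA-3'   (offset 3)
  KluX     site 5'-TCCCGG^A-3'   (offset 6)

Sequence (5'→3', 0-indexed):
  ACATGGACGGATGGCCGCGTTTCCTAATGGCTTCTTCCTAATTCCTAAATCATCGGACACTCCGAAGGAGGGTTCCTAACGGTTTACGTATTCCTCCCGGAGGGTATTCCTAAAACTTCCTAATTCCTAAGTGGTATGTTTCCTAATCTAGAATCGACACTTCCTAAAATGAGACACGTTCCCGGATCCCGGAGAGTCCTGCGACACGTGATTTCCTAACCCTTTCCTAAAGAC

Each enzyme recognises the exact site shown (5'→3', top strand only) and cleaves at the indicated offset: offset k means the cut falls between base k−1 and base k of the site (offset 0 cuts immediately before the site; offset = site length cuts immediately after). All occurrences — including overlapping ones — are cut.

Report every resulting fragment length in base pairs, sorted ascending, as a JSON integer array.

[3,3,7,7,7,8,8,8,9,10,10,11,11,13,14,15,15,16,16,18,25]

Per-enzyme occurrences:
  XjeVI (GACAC, off=5): starts [55, 155, 172, 202, 231] → cuts [2, 60, 160, 177, 207]
  OquIX (ATGG, off=0): starts [2, 10, 26] → cuts [2, 10, 26]
  IvoX (TTCCTAA, off=3): starts [20, 34, 41, 72, 106, 116, 123, 139, 160, 212, 223] → cuts [23, 37, 44, 75, 109, 119, 126, 142, 163, 215, 226]
  KluX (TCCCGGA, off=6): starts [94, 179, 186] → cuts [100, 185, 192]

All cut coordinates (distinct, sorted): [2, 10, 23, 26, 37, 44, 60, 75, 100, 109, 119, 126, 142, 160, 163, 177, 185, 192, 207, 215, 226]

Fragment lengths:
  2→10: 8 bp
  10→23: 13 bp
  23→26: 3 bp
  26→37: 11 bp
  37→44: 7 bp
  44→60: 16 bp
  60→75: 15 bp
  75→100: 25 bp
  100→109: 9 bp
  109→119: 10 bp
  119→126: 7 bp
  126→142: 16 bp
  142→160: 18 bp
  160→163: 3 bp
  163→177: 14 bp
  177→185: 8 bp
  185→192: 7 bp
  192→207: 15 bp
  207→215: 8 bp
  215→226: 11 bp
  226→2 (wrap): 234-226+2 = 10 bp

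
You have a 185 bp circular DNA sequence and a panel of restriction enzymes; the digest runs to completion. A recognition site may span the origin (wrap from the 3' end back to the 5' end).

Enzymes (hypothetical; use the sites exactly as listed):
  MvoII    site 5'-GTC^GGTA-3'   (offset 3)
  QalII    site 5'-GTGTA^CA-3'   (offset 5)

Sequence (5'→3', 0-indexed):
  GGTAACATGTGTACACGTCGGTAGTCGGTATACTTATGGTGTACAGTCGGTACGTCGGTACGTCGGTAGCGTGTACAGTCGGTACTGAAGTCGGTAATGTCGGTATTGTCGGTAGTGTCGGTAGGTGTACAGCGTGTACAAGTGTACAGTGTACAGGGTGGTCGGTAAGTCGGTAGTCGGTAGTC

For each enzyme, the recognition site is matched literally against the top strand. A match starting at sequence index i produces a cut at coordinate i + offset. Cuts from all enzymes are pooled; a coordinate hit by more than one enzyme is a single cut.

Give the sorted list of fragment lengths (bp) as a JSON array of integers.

[5,5,6,7,7,7,7,8,8,8,8,9,9,9,9,10,10,11,12,13,17]

Scan for sites:
  MvoII GTCGGTA/3: at [16, 23, 45, 53, 61, 77, 89, 98, 107, 116, 160, 168, 175, 182] ⇒ [0, 19, 26, 48, 56, 64, 80, 92, 101, 110, 119, 163, 171, 178]
  QalII GTGTACA/5: at [8, 38, 70, 124, 133, 141, 148] ⇒ [13, 43, 75, 129, 138, 146, 153]

Pooled cuts: [0, 13, 19, 26, 43, 48, 56, 64, 75, 80, 92, 101, 110, 119, 129, 138, 146, 153, 163, 171, 178]

Fragment lengths:
  0→13: 13 bp
  13→19: 6 bp
  19→26: 7 bp
  26→43: 17 bp
  43→48: 5 bp
  48→56: 8 bp
  56→64: 8 bp
  64→75: 11 bp
  75→80: 5 bp
  80→92: 12 bp
  92→101: 9 bp
  101→110: 9 bp
  110→119: 9 bp
  119→129: 10 bp
  129→138: 9 bp
  138→146: 8 bp
  146→153: 7 bp
  153→163: 10 bp
  163→171: 8 bp
  171→178: 7 bp
  178→0 (wrap): 185-178+0 = 7 bp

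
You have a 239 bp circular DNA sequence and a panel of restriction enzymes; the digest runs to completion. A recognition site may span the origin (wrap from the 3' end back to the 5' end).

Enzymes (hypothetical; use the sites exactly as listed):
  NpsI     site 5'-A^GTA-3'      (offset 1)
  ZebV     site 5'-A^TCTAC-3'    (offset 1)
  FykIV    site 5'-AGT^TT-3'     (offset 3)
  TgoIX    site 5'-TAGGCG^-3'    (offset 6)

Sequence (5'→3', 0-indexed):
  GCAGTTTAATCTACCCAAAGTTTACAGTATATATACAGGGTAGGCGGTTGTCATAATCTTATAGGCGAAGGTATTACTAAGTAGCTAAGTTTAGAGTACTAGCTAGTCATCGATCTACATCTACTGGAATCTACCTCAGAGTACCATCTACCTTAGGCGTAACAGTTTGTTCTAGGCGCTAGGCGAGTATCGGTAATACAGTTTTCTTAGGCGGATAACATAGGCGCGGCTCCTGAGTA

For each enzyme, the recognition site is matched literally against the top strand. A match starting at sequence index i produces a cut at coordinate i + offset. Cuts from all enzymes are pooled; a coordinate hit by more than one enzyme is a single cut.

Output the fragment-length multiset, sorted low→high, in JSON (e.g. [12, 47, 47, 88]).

[1,4,5,5,6,6,7,7,8,10,10,10,11,11,12,12,13,13,13,16,18,20,21]

Site scan:
  NpsI AGTA/1: at [25, 79, 94, 139, 185, 235] ⇒ [26, 80, 95, 140, 186, 236]
  ZebV ATCTAC/1: at [8, 112, 118, 128, 145] ⇒ [9, 113, 119, 129, 146]
  FykIV AGTTT/3: at [2, 18, 87, 163, 199] ⇒ [5, 21, 90, 166, 202]
  TgoIX TAGGCG/6: at [40, 61, 153, 172, 179, 207, 220] ⇒ [46, 67, 159, 178, 185, 213, 226]

Pooled cuts: [5, 9, 21, 26, 46, 67, 80, 90, 95, 113, 119, 129, 140, 146, 159, 166, 178, 185, 186, 202, 213, 226, 236]

Fragment lengths:
  5→9: 4 bp
  9→21: 12 bp
  21→26: 5 bp
  26→46: 20 bp
  46→67: 21 bp
  67→80: 13 bp
  80→90: 10 bp
  90→95: 5 bp
  95→113: 18 bp
  113→119: 6 bp
  119→129: 10 bp
  129→140: 11 bp
  140→146: 6 bp
  146→159: 13 bp
  159→166: 7 bp
  166→178: 12 bp
  178→185: 7 bp
  185→186: 1 bp
  186→202: 16 bp
  202→213: 11 bp
  213→226: 13 bp
  226→236: 10 bp
  236→5 (wrap): 239-236+5 = 8 bp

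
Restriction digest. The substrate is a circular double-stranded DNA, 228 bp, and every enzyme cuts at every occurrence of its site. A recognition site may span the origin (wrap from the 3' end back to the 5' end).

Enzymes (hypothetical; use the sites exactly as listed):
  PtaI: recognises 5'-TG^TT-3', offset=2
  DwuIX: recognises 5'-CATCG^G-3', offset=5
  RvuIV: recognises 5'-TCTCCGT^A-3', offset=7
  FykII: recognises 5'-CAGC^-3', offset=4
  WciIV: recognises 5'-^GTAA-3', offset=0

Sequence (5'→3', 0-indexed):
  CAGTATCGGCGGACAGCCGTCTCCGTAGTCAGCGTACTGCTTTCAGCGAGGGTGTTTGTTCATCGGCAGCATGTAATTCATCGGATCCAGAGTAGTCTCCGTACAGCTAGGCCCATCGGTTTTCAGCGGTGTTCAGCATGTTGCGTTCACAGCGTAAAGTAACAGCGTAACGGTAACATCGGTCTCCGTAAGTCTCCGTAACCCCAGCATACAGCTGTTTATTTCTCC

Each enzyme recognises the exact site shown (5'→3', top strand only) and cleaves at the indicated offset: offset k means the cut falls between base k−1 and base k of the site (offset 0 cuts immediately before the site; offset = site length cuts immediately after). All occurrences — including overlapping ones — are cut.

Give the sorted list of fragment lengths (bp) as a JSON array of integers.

Per-enzyme occurrences:
  PtaI TGTT/2: at [52, 56, 129, 138, 215] ⇒ [54, 58, 131, 140, 217]
  DwuIX CATCGG/5: at [60, 78, 113, 176] ⇒ [65, 83, 118, 181]
  RvuIV TCTCCGTA/7: at [19, 95, 182, 192] ⇒ [26, 102, 189, 199]
  FykII CAGC/4: at [13, 29, 43, 66, 103, 123, 133, 149, 162, 204, 211] ⇒ [17, 33, 47, 70, 107, 127, 137, 153, 166, 208, 215]
  WciIV GTAA/0: at [72, 153, 158, 166, 172, 187, 197] ⇒ [72, 153, 158, 166, 172, 187, 197]

Pooled cuts: [17, 26, 33, 47, 54, 58, 65, 70, 72, 83, 102, 107, 118, 127, 131, 137, 140, 153, 158, 166, 172, 181, 187, 189, 197, 199, 208, 215, 217]

Fragments:
  17→26: 9 bp
  26→33: 7 bp
  33→47: 14 bp
  47→54: 7 bp
  54→58: 4 bp
  58→65: 7 bp
  65→70: 5 bp
  70→72: 2 bp
  72→83: 11 bp
  83→102: 19 bp
  102→107: 5 bp
  107→118: 11 bp
  118→127: 9 bp
  127→131: 4 bp
  131→137: 6 bp
  137→140: 3 bp
  140→153: 13 bp
  153→158: 5 bp
  158→166: 8 bp
  166→172: 6 bp
  172→181: 9 bp
  181→187: 6 bp
  187→189: 2 bp
  189→197: 8 bp
  197→199: 2 bp
  199→208: 9 bp
  208→215: 7 bp
  215→217: 2 bp
  217→17 (wrap): 228-217+17 = 28 bp

[2,2,2,2,3,4,4,5,5,5,6,6,6,7,7,7,7,8,8,9,9,9,9,11,11,13,14,19,28]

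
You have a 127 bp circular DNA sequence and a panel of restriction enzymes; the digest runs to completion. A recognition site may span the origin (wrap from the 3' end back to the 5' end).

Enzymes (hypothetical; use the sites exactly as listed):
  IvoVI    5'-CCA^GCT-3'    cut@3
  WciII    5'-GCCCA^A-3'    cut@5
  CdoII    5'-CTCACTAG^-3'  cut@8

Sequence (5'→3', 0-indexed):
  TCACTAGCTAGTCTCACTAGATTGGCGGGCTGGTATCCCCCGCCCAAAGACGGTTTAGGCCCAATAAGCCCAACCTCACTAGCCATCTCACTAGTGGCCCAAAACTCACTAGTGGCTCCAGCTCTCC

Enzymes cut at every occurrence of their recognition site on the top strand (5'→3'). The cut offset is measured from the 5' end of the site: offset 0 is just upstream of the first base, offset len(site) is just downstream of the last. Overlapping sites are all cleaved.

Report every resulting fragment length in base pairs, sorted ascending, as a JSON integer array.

[7,8,9,10,11,12,13,14,17,26]

Scan for sites:
  IvoVI (CCAGCT, off=3): starts [117] → cuts [120]
  WciII (GCCCAA, off=5): starts [41, 58, 67, 96] → cuts [46, 63, 72, 101]
  CdoII (CTCACTAG, off=8): starts [12, 74, 86, 104, 126] → cuts [7, 20, 82, 94, 112]

Pooled cuts: [7, 20, 46, 63, 72, 82, 94, 101, 112, 120]

Fragment lengths:
  7→20: 13 bp
  20→46: 26 bp
  46→63: 17 bp
  63→72: 9 bp
  72→82: 10 bp
  82→94: 12 bp
  94→101: 7 bp
  101→112: 11 bp
  112→120: 8 bp
  120→7 (wrap): 127-120+7 = 14 bp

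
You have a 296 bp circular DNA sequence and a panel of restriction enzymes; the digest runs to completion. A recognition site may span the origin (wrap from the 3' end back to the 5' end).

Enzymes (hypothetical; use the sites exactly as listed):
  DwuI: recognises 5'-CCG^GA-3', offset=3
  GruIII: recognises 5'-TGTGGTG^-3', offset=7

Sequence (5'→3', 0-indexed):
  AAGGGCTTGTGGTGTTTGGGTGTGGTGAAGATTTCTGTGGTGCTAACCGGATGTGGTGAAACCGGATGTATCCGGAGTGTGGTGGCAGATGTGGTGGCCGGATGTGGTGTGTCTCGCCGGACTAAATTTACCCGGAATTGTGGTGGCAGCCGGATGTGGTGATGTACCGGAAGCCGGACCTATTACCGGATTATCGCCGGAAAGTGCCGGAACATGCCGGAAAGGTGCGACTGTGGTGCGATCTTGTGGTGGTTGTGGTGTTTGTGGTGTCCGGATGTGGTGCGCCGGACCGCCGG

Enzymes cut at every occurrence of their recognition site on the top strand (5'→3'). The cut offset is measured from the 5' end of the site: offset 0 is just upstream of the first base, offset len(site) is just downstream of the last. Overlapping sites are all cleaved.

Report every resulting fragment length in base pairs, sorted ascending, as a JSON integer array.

[4,4,5,6,7,7,7,8,8,9,9,9,9,9,9,10,10,10,10,10,11,11,12,12,13,13,15,15,15,19]

Site scan:
  DwuI (CCGGA, off=3): starts [46, 61, 71, 97, 116, 131, 149, 166, 173, 185, 196, 206, 216, 270, 284, 292] → cuts [49, 64, 74, 100, 119, 134, 152, 169, 176, 188, 199, 209, 219, 273, 287, 295]
  GruIII (TGTGGTG, off=7): starts [7, 20, 35, 51, 77, 89, 102, 138, 154, 231, 244, 253, 262, 275] → cuts [14, 27, 42, 58, 84, 96, 109, 145, 161, 238, 251, 260, 269, 282]

Pooled cuts: [14, 27, 42, 49, 58, 64, 74, 84, 96, 100, 109, 119, 134, 145, 152, 161, 169, 176, 188, 199, 209, 219, 238, 251, 260, 269, 273, 282, 287, 295]

Fragment lengths:
  14→27: 13 bp
  27→42: 15 bp
  42→49: 7 bp
  49→58: 9 bp
  58→64: 6 bp
  64→74: 10 bp
  74→84: 10 bp
  84→96: 12 bp
  96→100: 4 bp
  100→109: 9 bp
  109→119: 10 bp
  119→134: 15 bp
  134→145: 11 bp
  145→152: 7 bp
  152→161: 9 bp
  161→169: 8 bp
  169→176: 7 bp
  176→188: 12 bp
  188→199: 11 bp
  199→209: 10 bp
  209→219: 10 bp
  219→238: 19 bp
  238→251: 13 bp
  251→260: 9 bp
  260→269: 9 bp
  269→273: 4 bp
  273→282: 9 bp
  282→287: 5 bp
  287→295: 8 bp
  295→14 (wrap): 296-295+14 = 15 bp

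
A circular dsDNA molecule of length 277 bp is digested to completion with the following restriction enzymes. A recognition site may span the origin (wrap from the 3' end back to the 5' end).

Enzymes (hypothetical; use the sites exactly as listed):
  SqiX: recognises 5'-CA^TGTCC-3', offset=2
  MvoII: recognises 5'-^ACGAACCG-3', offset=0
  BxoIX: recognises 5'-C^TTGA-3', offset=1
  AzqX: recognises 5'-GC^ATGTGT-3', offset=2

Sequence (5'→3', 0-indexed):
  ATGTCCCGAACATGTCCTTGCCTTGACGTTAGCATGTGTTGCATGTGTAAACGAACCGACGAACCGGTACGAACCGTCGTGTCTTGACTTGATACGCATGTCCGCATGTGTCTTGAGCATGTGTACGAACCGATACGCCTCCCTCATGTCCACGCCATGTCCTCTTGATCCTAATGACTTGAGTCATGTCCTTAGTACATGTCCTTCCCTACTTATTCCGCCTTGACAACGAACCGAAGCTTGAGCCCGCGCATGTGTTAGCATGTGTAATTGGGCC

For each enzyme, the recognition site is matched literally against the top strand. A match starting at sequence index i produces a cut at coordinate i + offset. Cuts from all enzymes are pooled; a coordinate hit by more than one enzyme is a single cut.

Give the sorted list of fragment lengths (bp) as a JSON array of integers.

Site scan:
  SqiX CATGTCC/2: at [10, 96, 144, 155, 184, 197, 276] ⇒ [1, 12, 98, 146, 157, 186, 199]
  MvoII ACGAACCG/0: at [50, 58, 68, 124, 228] ⇒ [50, 58, 68, 124, 228]
  BxoIX CTTGA/1: at [21, 82, 87, 111, 163, 177, 221, 239] ⇒ [22, 83, 88, 112, 164, 178, 222, 240]
  AzqX GCATGTGT/2: at [31, 40, 103, 116, 250, 260] ⇒ [33, 42, 105, 118, 252, 262]

Pooled cuts: [1, 12, 22, 33, 42, 50, 58, 68, 83, 88, 98, 105, 112, 118, 124, 146, 157, 164, 178, 186, 199, 222, 228, 240, 252, 262]

Fragment lengths:
  1→12: 11 bp
  12→22: 10 bp
  22→33: 11 bp
  33→42: 9 bp
  42→50: 8 bp
  50→58: 8 bp
  58→68: 10 bp
  68→83: 15 bp
  83→88: 5 bp
  88→98: 10 bp
  98→105: 7 bp
  105→112: 7 bp
  112→118: 6 bp
  118→124: 6 bp
  124→146: 22 bp
  146→157: 11 bp
  157→164: 7 bp
  164→178: 14 bp
  178→186: 8 bp
  186→199: 13 bp
  199→222: 23 bp
  222→228: 6 bp
  228→240: 12 bp
  240→252: 12 bp
  252→262: 10 bp
  262→1 (wrap): 277-262+1 = 16 bp

[5,6,6,6,7,7,7,8,8,8,9,10,10,10,10,11,11,11,12,12,13,14,15,16,22,23]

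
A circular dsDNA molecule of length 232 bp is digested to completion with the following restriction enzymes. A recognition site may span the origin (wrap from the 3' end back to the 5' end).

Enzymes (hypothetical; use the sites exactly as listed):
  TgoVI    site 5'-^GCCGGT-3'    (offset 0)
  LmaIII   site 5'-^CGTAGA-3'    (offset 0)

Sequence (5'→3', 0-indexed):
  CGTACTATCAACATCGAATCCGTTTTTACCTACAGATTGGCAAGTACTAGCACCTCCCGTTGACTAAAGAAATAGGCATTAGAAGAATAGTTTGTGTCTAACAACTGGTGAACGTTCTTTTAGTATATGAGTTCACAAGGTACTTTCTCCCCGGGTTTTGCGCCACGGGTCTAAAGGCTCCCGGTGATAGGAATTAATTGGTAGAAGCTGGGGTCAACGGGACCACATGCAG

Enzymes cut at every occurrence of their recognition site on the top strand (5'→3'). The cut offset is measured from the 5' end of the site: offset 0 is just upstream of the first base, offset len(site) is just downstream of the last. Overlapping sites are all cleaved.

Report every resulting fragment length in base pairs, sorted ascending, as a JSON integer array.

Per-enzyme occurrences:
  TgoVI (GCCGGT, off=0): no sites
  LmaIII (CGTAGA, off=0): no sites

All cut coordinates (distinct, sorted): ∅

Fragments:
  no cuts → one circular fragment of 232 bp

[232]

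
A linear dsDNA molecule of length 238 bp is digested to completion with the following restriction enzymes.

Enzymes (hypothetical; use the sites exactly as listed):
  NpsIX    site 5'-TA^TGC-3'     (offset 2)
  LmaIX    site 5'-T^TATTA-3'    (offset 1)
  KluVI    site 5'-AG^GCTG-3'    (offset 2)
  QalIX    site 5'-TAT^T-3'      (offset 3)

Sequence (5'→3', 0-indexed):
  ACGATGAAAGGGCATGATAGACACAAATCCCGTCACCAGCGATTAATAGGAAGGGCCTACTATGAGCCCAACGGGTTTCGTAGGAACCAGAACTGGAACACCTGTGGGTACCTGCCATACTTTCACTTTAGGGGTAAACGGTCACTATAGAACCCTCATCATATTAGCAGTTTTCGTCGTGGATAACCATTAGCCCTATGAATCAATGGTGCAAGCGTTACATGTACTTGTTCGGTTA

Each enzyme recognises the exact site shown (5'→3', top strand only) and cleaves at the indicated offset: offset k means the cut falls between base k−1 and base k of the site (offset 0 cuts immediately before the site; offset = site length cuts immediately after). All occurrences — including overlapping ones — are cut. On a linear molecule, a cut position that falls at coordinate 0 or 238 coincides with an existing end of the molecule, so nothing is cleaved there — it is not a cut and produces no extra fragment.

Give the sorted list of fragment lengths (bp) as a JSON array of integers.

[74,164]

Per-enzyme occurrences:
  NpsIX (TATGC, off=2): no sites
  LmaIX (TTATTA, off=1): no sites
  KluVI (AGGCTG, off=2): no sites
  QalIX TATT/3: at [161] ⇒ [164]

Pooled cuts: [164]

Fragment lengths:
  [0,164): 164 bp
  [164,238): 74 bp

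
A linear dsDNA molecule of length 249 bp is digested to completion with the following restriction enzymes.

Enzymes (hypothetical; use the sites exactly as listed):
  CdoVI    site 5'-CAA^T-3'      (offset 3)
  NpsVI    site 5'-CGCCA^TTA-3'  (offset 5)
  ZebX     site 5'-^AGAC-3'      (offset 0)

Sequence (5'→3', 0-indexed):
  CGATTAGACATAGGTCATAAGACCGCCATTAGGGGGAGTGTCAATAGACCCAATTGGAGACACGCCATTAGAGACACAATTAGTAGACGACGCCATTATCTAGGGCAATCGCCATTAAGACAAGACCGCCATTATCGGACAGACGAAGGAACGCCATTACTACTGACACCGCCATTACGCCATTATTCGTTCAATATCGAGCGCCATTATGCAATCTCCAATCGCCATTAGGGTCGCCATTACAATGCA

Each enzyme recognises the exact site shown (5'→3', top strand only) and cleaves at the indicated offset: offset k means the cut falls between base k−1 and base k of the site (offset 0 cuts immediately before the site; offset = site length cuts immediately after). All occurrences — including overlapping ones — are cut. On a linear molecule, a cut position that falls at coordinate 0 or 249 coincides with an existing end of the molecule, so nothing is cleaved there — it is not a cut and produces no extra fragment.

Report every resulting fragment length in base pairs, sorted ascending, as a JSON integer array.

[1,3,4,4,4,5,5,5,6,6,6,7,8,8,8,8,9,9,9,10,11,12,12,12,13,14,16,16,18]

Site scan:
  CdoVI (CAAT, off=3): starts [41, 50, 76, 105, 191, 211, 218, 242] → cuts [44, 53, 79, 108, 194, 214, 221, 245]
  NpsVI (CGCCATTA, off=5): starts [23, 62, 90, 109, 126, 151, 169, 177, 201, 222, 234] → cuts [28, 67, 95, 114, 131, 156, 174, 182, 206, 227, 239]
  ZebX (AGAC, off=0): starts [5, 19, 45, 57, 71, 84, 117, 122, 140] → cuts [5, 19, 45, 57, 71, 84, 117, 122, 140]

Pooled cuts: [5, 19, 28, 44, 45, 53, 57, 67, 71, 79, 84, 95, 108, 114, 117, 122, 131, 140, 156, 174, 182, 194, 206, 214, 221, 227, 239, 245]

Fragment lengths:
  [0,5): 5 bp
  [5,19): 14 bp
  [19,28): 9 bp
  [28,44): 16 bp
  [44,45): 1 bp
  [45,53): 8 bp
  [53,57): 4 bp
  [57,67): 10 bp
  [67,71): 4 bp
  [71,79): 8 bp
  [79,84): 5 bp
  [84,95): 11 bp
  [95,108): 13 bp
  [108,114): 6 bp
  [114,117): 3 bp
  [117,122): 5 bp
  [122,131): 9 bp
  [131,140): 9 bp
  [140,156): 16 bp
  [156,174): 18 bp
  [174,182): 8 bp
  [182,194): 12 bp
  [194,206): 12 bp
  [206,214): 8 bp
  [214,221): 7 bp
  [221,227): 6 bp
  [227,239): 12 bp
  [239,245): 6 bp
  [245,249): 4 bp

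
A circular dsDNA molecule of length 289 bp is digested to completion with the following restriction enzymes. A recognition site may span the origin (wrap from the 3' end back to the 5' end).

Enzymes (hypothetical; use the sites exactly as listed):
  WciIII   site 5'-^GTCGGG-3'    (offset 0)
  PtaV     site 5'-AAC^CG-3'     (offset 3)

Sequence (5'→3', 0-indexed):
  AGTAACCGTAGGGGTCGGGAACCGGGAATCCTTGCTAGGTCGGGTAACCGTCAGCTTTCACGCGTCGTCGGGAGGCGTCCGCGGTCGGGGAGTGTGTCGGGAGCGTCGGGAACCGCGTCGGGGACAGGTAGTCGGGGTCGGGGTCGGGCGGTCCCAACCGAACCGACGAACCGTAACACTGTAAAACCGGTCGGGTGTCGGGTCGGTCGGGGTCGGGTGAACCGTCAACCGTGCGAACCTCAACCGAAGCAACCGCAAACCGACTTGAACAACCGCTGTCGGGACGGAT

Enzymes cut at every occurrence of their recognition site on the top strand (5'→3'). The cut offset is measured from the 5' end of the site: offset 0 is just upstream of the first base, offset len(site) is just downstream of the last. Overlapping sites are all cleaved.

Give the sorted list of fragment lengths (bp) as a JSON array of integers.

[2,3,4,5,6,6,6,7,7,7,7,8,9,9,9,9,9,10,11,12,13,14,15,16,16,16,17,18,18]

Site scan:
  WciIII GTCGGG/0: at [13, 38, 66, 83, 95, 104, 116, 130, 136, 142, 189, 196, 205, 211, 277] ⇒ [13, 38, 66, 83, 95, 104, 116, 130, 136, 142, 189, 196, 205, 211, 277]
  PtaV AACCG/3: at [3, 19, 45, 110, 155, 160, 168, 184, 219, 226, 241, 250, 257, 270] ⇒ [6, 22, 48, 113, 158, 163, 171, 187, 222, 229, 244, 253, 260, 273]

Pooled cuts: [6, 13, 22, 38, 48, 66, 83, 95, 104, 113, 116, 130, 136, 142, 158, 163, 171, 187, 189, 196, 205, 211, 222, 229, 244, 253, 260, 273, 277]

Fragment lengths:
  6→13: 7 bp
  13→22: 9 bp
  22→38: 16 bp
  38→48: 10 bp
  48→66: 18 bp
  66→83: 17 bp
  83→95: 12 bp
  95→104: 9 bp
  104→113: 9 bp
  113→116: 3 bp
  116→130: 14 bp
  130→136: 6 bp
  136→142: 6 bp
  142→158: 16 bp
  158→163: 5 bp
  163→171: 8 bp
  171→187: 16 bp
  187→189: 2 bp
  189→196: 7 bp
  196→205: 9 bp
  205→211: 6 bp
  211→222: 11 bp
  222→229: 7 bp
  229→244: 15 bp
  244→253: 9 bp
  253→260: 7 bp
  260→273: 13 bp
  273→277: 4 bp
  277→6 (wrap): 289-277+6 = 18 bp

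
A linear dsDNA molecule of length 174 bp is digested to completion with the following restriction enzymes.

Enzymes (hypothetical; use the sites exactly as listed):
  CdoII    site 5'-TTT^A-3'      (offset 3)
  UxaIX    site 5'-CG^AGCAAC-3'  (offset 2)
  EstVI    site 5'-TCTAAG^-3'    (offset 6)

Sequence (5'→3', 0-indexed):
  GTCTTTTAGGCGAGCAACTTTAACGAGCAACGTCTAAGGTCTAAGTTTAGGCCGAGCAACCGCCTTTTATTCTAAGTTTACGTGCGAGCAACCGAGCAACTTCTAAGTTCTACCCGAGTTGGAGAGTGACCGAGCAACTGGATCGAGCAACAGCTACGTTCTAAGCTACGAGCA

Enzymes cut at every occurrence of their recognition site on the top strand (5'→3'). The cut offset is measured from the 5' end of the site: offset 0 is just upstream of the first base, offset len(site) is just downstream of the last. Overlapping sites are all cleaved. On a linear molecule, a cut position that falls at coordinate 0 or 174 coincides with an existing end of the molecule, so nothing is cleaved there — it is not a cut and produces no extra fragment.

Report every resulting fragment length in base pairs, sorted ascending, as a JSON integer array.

[3,3,4,5,6,7,7,7,8,8,9,9,13,13,13,14,20,25]

Site scan:
  CdoII TTTA/3: at [4, 18, 45, 65, 76] ⇒ [7, 21, 48, 68, 79]
  UxaIX CGAGCAAC/2: at [10, 23, 52, 84, 92, 130, 143] ⇒ [12, 25, 54, 86, 94, 132, 145]
  EstVI TCTAAG/6: at [32, 39, 70, 101, 159] ⇒ [38, 45, 76, 107, 165]

All cut coordinates (distinct, sorted): [7, 12, 21, 25, 38, 45, 48, 54, 68, 76, 79, 86, 94, 107, 132, 145, 165]

Fragment lengths:
  [0,7): 7 bp
  [7,12): 5 bp
  [12,21): 9 bp
  [21,25): 4 bp
  [25,38): 13 bp
  [38,45): 7 bp
  [45,48): 3 bp
  [48,54): 6 bp
  [54,68): 14 bp
  [68,76): 8 bp
  [76,79): 3 bp
  [79,86): 7 bp
  [86,94): 8 bp
  [94,107): 13 bp
  [107,132): 25 bp
  [132,145): 13 bp
  [145,165): 20 bp
  [165,174): 9 bp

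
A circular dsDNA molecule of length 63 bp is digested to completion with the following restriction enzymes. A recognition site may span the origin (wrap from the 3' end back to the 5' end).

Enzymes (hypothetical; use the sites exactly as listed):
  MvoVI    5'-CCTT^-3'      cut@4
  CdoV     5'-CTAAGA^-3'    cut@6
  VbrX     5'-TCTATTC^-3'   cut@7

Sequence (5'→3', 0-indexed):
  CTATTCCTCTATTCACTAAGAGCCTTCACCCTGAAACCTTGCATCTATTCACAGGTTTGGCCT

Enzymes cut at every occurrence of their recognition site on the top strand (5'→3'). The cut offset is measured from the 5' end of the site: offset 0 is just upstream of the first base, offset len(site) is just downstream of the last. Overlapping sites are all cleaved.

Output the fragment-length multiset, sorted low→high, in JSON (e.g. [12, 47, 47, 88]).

[5,7,8,10,14,19]

Per-enzyme occurrences:
  MvoVI (CCTT, off=4): starts [22, 36] → cuts [26, 40]
  CdoV (CTAAGA, off=6): starts [15] → cuts [21]
  VbrX (TCTATTC, off=7): starts [7, 43, 62] → cuts [6, 14, 50]

All cut coordinates (distinct, sorted): [6, 14, 21, 26, 40, 50]

Fragments:
  6→14: 8 bp
  14→21: 7 bp
  21→26: 5 bp
  26→40: 14 bp
  40→50: 10 bp
  50→6 (wrap): 63-50+6 = 19 bp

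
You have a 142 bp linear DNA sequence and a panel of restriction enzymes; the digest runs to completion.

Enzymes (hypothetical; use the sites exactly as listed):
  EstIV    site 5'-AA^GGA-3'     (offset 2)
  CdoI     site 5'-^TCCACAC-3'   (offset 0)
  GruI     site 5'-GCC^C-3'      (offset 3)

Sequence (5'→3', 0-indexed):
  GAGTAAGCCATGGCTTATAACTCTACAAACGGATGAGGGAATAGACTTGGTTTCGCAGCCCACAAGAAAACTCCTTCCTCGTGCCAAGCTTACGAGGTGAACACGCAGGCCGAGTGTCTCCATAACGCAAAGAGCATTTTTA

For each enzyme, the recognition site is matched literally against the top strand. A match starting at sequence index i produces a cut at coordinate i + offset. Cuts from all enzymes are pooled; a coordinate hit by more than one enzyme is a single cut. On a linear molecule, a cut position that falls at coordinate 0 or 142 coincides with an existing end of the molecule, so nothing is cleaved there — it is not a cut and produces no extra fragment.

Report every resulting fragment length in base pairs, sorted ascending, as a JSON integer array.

Scan for sites:
  EstIV (AAGGA, off=2): no sites
  CdoI (TCCACAC, off=0): no sites
  GruI (GCCC, off=3): starts [57] → cuts [60]

All cut coordinates (distinct, sorted): [60]

Fragment lengths:
  [0,60): 60 bp
  [60,142): 82 bp

[60,82]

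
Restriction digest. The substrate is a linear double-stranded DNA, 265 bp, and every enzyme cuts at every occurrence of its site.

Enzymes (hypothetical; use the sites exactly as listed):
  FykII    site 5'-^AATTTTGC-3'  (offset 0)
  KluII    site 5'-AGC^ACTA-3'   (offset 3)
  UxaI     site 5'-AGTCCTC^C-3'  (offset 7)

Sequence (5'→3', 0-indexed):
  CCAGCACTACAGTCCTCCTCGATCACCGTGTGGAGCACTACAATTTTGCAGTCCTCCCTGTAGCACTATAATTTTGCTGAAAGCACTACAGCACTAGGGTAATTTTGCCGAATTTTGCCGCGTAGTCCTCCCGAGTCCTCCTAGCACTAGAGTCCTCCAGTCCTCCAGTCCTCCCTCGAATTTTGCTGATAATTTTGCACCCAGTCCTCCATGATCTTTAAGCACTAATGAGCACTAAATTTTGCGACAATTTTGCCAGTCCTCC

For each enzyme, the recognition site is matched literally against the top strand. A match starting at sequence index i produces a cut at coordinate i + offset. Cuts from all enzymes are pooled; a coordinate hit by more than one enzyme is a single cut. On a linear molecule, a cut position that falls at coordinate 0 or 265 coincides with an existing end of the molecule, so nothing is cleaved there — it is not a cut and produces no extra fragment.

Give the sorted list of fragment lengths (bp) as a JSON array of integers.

Scan for sites:
  FykII AATTTTGC/0: at [41, 69, 100, 110, 178, 190, 237, 248] ⇒ [41, 69, 100, 110, 178, 190, 237, 248]
  KluII AGCACTA/3: at [2, 33, 61, 81, 89, 142, 220, 230] ⇒ [5, 36, 64, 84, 92, 145, 223, 233]
  UxaI AGTCCTCC/7: at [10, 49, 123, 133, 150, 158, 166, 202, 257] ⇒ [17, 56, 130, 140, 157, 165, 173, 209, 264]

All cut coordinates (distinct, sorted): [5, 17, 36, 41, 56, 64, 69, 84, 92, 100, 110, 130, 140, 145, 157, 165, 173, 178, 190, 209, 223, 233, 237, 248, 264]

Fragment lengths:
  [0,5): 5 bp
  [5,17): 12 bp
  [17,36): 19 bp
  [36,41): 5 bp
  [41,56): 15 bp
  [56,64): 8 bp
  [64,69): 5 bp
  [69,84): 15 bp
  [84,92): 8 bp
  [92,100): 8 bp
  [100,110): 10 bp
  [110,130): 20 bp
  [130,140): 10 bp
  [140,145): 5 bp
  [145,157): 12 bp
  [157,165): 8 bp
  [165,173): 8 bp
  [173,178): 5 bp
  [178,190): 12 bp
  [190,209): 19 bp
  [209,223): 14 bp
  [223,233): 10 bp
  [233,237): 4 bp
  [237,248): 11 bp
  [248,264): 16 bp
  [264,265): 1 bp

[1,4,5,5,5,5,5,8,8,8,8,8,10,10,10,11,12,12,12,14,15,15,16,19,19,20]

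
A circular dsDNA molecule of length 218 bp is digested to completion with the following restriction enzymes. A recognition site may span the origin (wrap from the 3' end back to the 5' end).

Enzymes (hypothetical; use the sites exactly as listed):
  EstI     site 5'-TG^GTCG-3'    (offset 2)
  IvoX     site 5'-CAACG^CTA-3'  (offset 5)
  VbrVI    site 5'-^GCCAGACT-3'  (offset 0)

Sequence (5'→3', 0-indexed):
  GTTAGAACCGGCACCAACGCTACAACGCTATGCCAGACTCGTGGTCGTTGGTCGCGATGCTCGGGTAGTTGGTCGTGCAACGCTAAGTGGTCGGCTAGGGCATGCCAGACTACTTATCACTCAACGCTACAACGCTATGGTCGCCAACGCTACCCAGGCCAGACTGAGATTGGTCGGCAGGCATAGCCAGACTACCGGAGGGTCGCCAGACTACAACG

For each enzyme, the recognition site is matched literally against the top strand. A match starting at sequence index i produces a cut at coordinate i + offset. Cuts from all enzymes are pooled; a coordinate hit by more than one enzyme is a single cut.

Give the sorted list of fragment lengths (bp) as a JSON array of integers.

[4,5,7,7,8,8,8,10,11,12,13,14,15,19,21,23,33]

Scan for sites:
  EstI TGGTCG/2: at [41, 48, 69, 87, 137, 170] ⇒ [43, 50, 71, 89, 139, 172]
  IvoX CAACGCTA/5: at [14, 22, 77, 121, 129, 144] ⇒ [19, 27, 82, 126, 134, 149]
  VbrVI GCCAGACT/0: at [31, 103, 157, 185, 204] ⇒ [31, 103, 157, 185, 204]

Pooled cuts: [19, 27, 31, 43, 50, 71, 82, 89, 103, 126, 134, 139, 149, 157, 172, 185, 204]

Fragments:
  19→27: 8 bp
  27→31: 4 bp
  31→43: 12 bp
  43→50: 7 bp
  50→71: 21 bp
  71→82: 11 bp
  82→89: 7 bp
  89→103: 14 bp
  103→126: 23 bp
  126→134: 8 bp
  134→139: 5 bp
  139→149: 10 bp
  149→157: 8 bp
  157→172: 15 bp
  172→185: 13 bp
  185→204: 19 bp
  204→19 (wrap): 218-204+19 = 33 bp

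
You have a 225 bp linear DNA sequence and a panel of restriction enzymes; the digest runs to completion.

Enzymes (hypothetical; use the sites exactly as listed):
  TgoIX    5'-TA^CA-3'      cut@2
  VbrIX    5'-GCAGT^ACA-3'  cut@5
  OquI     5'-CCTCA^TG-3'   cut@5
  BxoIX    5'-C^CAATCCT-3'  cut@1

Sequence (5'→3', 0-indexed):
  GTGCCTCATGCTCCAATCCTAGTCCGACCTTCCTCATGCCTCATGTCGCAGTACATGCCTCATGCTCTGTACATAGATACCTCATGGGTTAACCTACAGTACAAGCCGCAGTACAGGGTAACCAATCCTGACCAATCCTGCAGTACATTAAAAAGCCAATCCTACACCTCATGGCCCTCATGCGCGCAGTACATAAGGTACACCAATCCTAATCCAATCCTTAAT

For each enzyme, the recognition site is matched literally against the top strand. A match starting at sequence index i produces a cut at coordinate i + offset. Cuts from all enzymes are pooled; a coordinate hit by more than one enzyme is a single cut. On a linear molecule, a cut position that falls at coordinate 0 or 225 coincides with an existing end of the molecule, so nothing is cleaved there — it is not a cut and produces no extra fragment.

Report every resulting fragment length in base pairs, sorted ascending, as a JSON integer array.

[1,1,1,1,3,5,5,7,7,8,8,9,9,9,9,9,9,10,10,11,11,11,11,12,12,13,23]

Scan for sites:
  TgoIX (TACA, off=2): starts [51, 69, 94, 99, 111, 143, 162, 189, 198] → cuts [53, 71, 96, 101, 113, 145, 164, 191, 200]
  VbrIX (GCAGTACA, off=5): starts [47, 107, 139, 185] → cuts [52, 112, 144, 190]
  OquI (CCTCATG, off=5): starts [3, 31, 38, 57, 79, 166, 175] → cuts [8, 36, 43, 62, 84, 171, 180]
  BxoIX (CCAATCCT, off=1): starts [12, 121, 131, 155, 202, 213] → cuts [13, 122, 132, 156, 203, 214]

All cut coordinates (distinct, sorted): [8, 13, 36, 43, 52, 53, 62, 71, 84, 96, 101, 112, 113, 122, 132, 144, 145, 156, 164, 171, 180, 190, 191, 200, 203, 214]

Fragment lengths:
  [0,8): 8 bp
  [8,13): 5 bp
  [13,36): 23 bp
  [36,43): 7 bp
  [43,52): 9 bp
  [52,53): 1 bp
  [53,62): 9 bp
  [62,71): 9 bp
  [71,84): 13 bp
  [84,96): 12 bp
  [96,101): 5 bp
  [101,112): 11 bp
  [112,113): 1 bp
  [113,122): 9 bp
  [122,132): 10 bp
  [132,144): 12 bp
  [144,145): 1 bp
  [145,156): 11 bp
  [156,164): 8 bp
  [164,171): 7 bp
  [171,180): 9 bp
  [180,190): 10 bp
  [190,191): 1 bp
  [191,200): 9 bp
  [200,203): 3 bp
  [203,214): 11 bp
  [214,225): 11 bp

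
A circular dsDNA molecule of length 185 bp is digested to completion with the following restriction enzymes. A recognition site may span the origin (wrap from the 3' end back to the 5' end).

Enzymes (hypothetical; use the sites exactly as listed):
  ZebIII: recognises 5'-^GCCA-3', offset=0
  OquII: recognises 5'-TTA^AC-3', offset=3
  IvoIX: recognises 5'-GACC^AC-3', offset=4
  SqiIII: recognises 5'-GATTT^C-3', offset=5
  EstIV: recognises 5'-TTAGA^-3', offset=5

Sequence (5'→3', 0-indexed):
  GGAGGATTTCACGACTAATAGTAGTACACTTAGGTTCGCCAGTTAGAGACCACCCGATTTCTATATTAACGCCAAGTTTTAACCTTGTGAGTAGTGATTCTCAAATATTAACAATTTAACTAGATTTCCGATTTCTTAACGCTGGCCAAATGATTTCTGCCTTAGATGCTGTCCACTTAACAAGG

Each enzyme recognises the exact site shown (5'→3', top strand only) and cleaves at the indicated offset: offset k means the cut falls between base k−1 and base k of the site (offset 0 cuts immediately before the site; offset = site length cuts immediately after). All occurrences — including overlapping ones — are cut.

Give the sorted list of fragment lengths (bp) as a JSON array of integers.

[2,4,4,6,7,8,8,9,9,10,10,11,12,13,15,28,29]

Site scan:
  ZebIII GCCA/0: at [37, 70, 144] ⇒ [37, 70, 144]
  OquII TTAAC/3: at [65, 78, 107, 115, 135, 176] ⇒ [68, 81, 110, 118, 138, 179]
  IvoIX GACCAC/4: at [47] ⇒ [51]
  SqiIII GATTTC/5: at [4, 55, 122, 129, 151] ⇒ [9, 60, 127, 134, 156]
  EstIV TTAGA/5: at [42, 161] ⇒ [47, 166]

All cut coordinates (distinct, sorted): [9, 37, 47, 51, 60, 68, 70, 81, 110, 118, 127, 134, 138, 144, 156, 166, 179]

Fragments:
  9→37: 28 bp
  37→47: 10 bp
  47→51: 4 bp
  51→60: 9 bp
  60→68: 8 bp
  68→70: 2 bp
  70→81: 11 bp
  81→110: 29 bp
  110→118: 8 bp
  118→127: 9 bp
  127→134: 7 bp
  134→138: 4 bp
  138→144: 6 bp
  144→156: 12 bp
  156→166: 10 bp
  166→179: 13 bp
  179→9 (wrap): 185-179+9 = 15 bp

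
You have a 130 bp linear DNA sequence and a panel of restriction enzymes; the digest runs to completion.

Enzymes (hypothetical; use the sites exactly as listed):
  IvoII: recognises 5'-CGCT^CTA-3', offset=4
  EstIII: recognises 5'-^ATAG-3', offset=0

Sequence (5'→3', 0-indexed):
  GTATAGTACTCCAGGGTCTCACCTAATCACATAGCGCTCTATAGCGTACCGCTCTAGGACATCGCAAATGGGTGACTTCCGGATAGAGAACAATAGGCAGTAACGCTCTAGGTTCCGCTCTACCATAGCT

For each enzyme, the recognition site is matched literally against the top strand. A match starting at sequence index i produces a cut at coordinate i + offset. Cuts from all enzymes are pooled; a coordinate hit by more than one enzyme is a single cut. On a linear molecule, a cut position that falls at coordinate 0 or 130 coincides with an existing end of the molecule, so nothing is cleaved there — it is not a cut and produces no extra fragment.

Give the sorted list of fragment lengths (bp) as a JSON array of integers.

[2,2,5,6,8,10,12,13,15,28,29]

Site scan:
  IvoII CGCTCTA/4: at [34, 49, 103, 115] ⇒ [38, 53, 107, 119]
  EstIII ATAG/0: at [2, 30, 40, 82, 92, 124] ⇒ [2, 30, 40, 82, 92, 124]

All cut coordinates (distinct, sorted): [2, 30, 38, 40, 53, 82, 92, 107, 119, 124]

Fragments:
  [0,2): 2 bp
  [2,30): 28 bp
  [30,38): 8 bp
  [38,40): 2 bp
  [40,53): 13 bp
  [53,82): 29 bp
  [82,92): 10 bp
  [92,107): 15 bp
  [107,119): 12 bp
  [119,124): 5 bp
  [124,130): 6 bp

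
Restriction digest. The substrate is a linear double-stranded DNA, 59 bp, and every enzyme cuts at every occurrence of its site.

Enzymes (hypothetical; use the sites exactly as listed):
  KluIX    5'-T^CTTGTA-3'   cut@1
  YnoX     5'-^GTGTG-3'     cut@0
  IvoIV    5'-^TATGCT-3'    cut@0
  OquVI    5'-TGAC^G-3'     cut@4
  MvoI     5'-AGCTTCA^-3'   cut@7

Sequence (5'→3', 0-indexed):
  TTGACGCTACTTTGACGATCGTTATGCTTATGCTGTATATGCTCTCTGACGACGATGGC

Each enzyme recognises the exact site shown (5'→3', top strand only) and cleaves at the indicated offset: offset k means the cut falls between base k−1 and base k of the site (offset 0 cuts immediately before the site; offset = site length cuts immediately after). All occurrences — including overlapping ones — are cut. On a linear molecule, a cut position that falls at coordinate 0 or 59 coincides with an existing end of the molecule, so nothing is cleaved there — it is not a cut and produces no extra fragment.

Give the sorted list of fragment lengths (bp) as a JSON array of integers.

[5,6,6,9,9,11,13]

Scan for sites:
  KluIX (TCTTGTA, off=1): no sites
  YnoX (GTGTG, off=0): no sites
  IvoIV TATGCT/0: at [22, 28, 37] ⇒ [22, 28, 37]
  OquVI TGACG/4: at [1, 12, 46] ⇒ [5, 16, 50]
  MvoI (AGCTTCA, off=7): no sites

All cut coordinates (distinct, sorted): [5, 16, 22, 28, 37, 50]

Fragments:
  [0,5): 5 bp
  [5,16): 11 bp
  [16,22): 6 bp
  [22,28): 6 bp
  [28,37): 9 bp
  [37,50): 13 bp
  [50,59): 9 bp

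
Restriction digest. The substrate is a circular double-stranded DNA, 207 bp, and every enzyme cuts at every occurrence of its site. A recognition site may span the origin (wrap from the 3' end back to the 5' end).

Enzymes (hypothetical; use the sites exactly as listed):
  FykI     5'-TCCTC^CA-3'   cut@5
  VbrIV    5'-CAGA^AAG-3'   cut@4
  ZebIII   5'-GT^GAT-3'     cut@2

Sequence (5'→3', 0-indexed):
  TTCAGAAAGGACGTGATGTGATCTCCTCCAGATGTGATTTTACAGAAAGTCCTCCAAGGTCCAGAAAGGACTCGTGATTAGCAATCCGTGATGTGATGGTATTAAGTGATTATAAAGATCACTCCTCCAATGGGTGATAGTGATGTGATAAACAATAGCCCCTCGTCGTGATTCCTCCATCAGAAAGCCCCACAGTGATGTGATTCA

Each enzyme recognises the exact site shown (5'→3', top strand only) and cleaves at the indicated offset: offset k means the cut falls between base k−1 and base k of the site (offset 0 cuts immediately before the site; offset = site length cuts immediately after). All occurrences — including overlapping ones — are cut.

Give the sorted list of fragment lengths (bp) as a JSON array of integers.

[5,5,5,5,6,7,7,8,8,8,8,9,10,11,11,12,12,13,14,20,23]

Scan for sites:
  FykI (TCCTCCA, off=5): starts [23, 49, 122, 172] → cuts [28, 54, 127, 177]
  VbrIV (CAGAAAG, off=4): starts [2, 42, 61, 180] → cuts [6, 46, 65, 184]
  ZebIII (GTGAT, off=2): starts [12, 17, 33, 73, 87, 92, 105, 133, 139, 144, 167, 194, 199] → cuts [14, 19, 35, 75, 89, 94, 107, 135, 141, 146, 169, 196, 201]

Pooled cuts: [6, 14, 19, 28, 35, 46, 54, 65, 75, 89, 94, 107, 127, 135, 141, 146, 169, 177, 184, 196, 201]

Fragments:
  6→14: 8 bp
  14→19: 5 bp
  19→28: 9 bp
  28→35: 7 bp
  35→46: 11 bp
  46→54: 8 bp
  54→65: 11 bp
  65→75: 10 bp
  75→89: 14 bp
  89→94: 5 bp
  94→107: 13 bp
  107→127: 20 bp
  127→135: 8 bp
  135→141: 6 bp
  141→146: 5 bp
  146→169: 23 bp
  169→177: 8 bp
  177→184: 7 bp
  184→196: 12 bp
  196→201: 5 bp
  201→6 (wrap): 207-201+6 = 12 bp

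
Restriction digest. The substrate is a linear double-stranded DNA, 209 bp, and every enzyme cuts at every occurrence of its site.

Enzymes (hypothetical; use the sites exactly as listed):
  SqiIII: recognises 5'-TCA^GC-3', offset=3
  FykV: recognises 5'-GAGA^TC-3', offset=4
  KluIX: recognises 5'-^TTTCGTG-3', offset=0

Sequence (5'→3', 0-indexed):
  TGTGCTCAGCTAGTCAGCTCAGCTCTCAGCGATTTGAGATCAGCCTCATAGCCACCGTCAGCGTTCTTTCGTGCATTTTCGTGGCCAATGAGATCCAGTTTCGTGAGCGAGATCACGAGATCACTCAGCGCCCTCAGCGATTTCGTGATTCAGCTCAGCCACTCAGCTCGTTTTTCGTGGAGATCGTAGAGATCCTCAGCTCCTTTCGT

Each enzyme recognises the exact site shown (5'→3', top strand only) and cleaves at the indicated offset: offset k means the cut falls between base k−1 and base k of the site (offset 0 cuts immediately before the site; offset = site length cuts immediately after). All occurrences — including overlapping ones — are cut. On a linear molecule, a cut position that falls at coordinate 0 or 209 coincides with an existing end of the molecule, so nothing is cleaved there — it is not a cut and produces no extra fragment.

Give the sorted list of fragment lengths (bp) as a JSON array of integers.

[3,4,5,5,5,6,6,7,7,7,8,8,8,8,9,9,10,11,11,11,12,14,17,18]

Scan for sites:
  SqiIII TCAGC/3: at [5, 13, 18, 25, 39, 57, 124, 133, 149, 154, 162, 195] ⇒ [8, 16, 21, 28, 42, 60, 127, 136, 152, 157, 165, 198]
  FykV GAGATC/4: at [35, 89, 108, 116, 179, 188] ⇒ [39, 93, 112, 120, 183, 192]
  KluIX TTTCGTG/0: at [66, 76, 98, 140, 172] ⇒ [66, 76, 98, 140, 172]

All cut coordinates (distinct, sorted): [8, 16, 21, 28, 39, 42, 60, 66, 76, 93, 98, 112, 120, 127, 136, 140, 152, 157, 165, 172, 183, 192, 198]

Fragments:
  [0,8): 8 bp
  [8,16): 8 bp
  [16,21): 5 bp
  [21,28): 7 bp
  [28,39): 11 bp
  [39,42): 3 bp
  [42,60): 18 bp
  [60,66): 6 bp
  [66,76): 10 bp
  [76,93): 17 bp
  [93,98): 5 bp
  [98,112): 14 bp
  [112,120): 8 bp
  [120,127): 7 bp
  [127,136): 9 bp
  [136,140): 4 bp
  [140,152): 12 bp
  [152,157): 5 bp
  [157,165): 8 bp
  [165,172): 7 bp
  [172,183): 11 bp
  [183,192): 9 bp
  [192,198): 6 bp
  [198,209): 11 bp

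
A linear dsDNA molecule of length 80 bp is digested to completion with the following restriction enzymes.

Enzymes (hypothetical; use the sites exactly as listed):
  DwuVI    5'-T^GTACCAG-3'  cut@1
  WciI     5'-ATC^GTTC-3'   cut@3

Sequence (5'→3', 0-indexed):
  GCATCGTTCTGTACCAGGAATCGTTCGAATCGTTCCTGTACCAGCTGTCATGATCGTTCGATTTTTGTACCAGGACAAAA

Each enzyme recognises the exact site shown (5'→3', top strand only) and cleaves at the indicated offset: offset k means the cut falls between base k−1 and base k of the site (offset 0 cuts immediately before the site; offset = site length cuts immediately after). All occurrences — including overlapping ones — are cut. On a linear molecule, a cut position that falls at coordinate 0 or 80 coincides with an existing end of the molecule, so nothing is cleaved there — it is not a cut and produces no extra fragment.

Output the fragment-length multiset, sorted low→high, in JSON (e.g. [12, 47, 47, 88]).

Scan for sites:
  DwuVI TGTACCAG/1: at [9, 36, 65] ⇒ [10, 37, 66]
  WciI ATCGTTC/3: at [2, 19, 28, 52] ⇒ [5, 22, 31, 55]

Pooled cuts: [5, 10, 22, 31, 37, 55, 66]

Fragments:
  [0,5): 5 bp
  [5,10): 5 bp
  [10,22): 12 bp
  [22,31): 9 bp
  [31,37): 6 bp
  [37,55): 18 bp
  [55,66): 11 bp
  [66,80): 14 bp

[5,5,6,9,11,12,14,18]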